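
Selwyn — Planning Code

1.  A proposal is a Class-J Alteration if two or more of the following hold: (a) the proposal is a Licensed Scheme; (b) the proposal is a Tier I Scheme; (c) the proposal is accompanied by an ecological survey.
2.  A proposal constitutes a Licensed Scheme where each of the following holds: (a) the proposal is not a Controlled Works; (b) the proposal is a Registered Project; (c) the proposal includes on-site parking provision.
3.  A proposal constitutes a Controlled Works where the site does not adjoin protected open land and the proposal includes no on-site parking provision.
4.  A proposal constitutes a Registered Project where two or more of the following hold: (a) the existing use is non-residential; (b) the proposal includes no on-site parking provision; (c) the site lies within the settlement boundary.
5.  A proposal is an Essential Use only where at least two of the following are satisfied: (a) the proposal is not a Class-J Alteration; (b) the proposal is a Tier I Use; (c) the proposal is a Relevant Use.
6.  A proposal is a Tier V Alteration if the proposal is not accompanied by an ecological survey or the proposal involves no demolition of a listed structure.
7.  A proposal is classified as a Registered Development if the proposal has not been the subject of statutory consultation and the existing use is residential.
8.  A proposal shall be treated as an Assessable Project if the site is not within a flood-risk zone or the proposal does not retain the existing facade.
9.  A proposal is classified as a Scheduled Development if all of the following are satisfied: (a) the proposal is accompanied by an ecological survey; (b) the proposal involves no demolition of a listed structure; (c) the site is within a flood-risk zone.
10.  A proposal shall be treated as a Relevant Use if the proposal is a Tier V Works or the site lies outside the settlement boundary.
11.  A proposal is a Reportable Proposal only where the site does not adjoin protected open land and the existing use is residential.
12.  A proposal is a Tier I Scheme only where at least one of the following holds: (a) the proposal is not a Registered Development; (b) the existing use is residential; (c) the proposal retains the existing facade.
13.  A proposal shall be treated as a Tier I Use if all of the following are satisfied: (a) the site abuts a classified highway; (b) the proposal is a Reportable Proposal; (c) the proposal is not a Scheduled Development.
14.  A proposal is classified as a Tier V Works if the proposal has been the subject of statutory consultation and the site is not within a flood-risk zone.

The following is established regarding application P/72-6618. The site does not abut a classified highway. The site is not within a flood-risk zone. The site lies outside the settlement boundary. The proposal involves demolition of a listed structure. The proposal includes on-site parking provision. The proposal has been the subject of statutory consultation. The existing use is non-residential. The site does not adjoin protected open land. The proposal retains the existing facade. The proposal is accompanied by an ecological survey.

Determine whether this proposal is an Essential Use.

No

paragraph 3 — Controlled Works: [the site does not adjoin protected open land? yes] AND [the proposal includes no on-site parking provision? no] → not satisfied.
paragraph 4 — Registered Project: the existing use is non-residential? yes; the proposal includes no on-site parking provision? no; the site lies within the settlement boundary? no — 1 of 3 hold (need ≥2) → not satisfied.
paragraph 2 — Licensed Scheme: [not a Controlled Works (paragraph 3)? yes] AND [Registered Project (paragraph 4)? no] AND [the proposal includes on-site parking provision? yes] → not satisfied.
paragraph 7 — Registered Development: [the proposal has not been the subject of statutory consultation? no] AND [the existing use is residential? no] → not satisfied.
paragraph 12 — Tier I Scheme: [not a Registered Development (paragraph 7)? yes] OR [the existing use is residential? no] OR [the proposal retains the existing facade? yes] → satisfied.
paragraph 1 — Class-J Alteration: Licensed Scheme (paragraph 2)? no; Tier I Scheme (paragraph 12)? yes; the proposal is accompanied by an ecological survey? yes — 2 of 3 hold (need ≥2) → satisfied.
paragraph 11 — Reportable Proposal: [the site does not adjoin protected open land? yes] AND [the existing use is residential? no] → not satisfied.
paragraph 9 — Scheduled Development: [the proposal is accompanied by an ecological survey? yes] AND [the proposal involves no demolition of a listed structure? no] AND [the site is within a flood-risk zone? no] → not satisfied.
paragraph 13 — Tier I Use: [the site abuts a classified highway? no] AND [Reportable Proposal (paragraph 11)? no] AND [not a Scheduled Development (paragraph 9)? yes] → not satisfied.
paragraph 14 — Tier V Works: [the proposal has been the subject of statutory consultation? yes] AND [the site is not within a flood-risk zone? yes] → satisfied.
paragraph 10 — Relevant Use: [Tier V Works (paragraph 14)? yes] OR [the site lies outside the settlement boundary? yes] → satisfied.
paragraph 5 — Essential Use: not a Class-J Alteration (paragraph 1)? no; Tier I Use (paragraph 13)? no; Relevant Use (paragraph 10)? yes — 1 of 3 hold (need ≥2) → not satisfied.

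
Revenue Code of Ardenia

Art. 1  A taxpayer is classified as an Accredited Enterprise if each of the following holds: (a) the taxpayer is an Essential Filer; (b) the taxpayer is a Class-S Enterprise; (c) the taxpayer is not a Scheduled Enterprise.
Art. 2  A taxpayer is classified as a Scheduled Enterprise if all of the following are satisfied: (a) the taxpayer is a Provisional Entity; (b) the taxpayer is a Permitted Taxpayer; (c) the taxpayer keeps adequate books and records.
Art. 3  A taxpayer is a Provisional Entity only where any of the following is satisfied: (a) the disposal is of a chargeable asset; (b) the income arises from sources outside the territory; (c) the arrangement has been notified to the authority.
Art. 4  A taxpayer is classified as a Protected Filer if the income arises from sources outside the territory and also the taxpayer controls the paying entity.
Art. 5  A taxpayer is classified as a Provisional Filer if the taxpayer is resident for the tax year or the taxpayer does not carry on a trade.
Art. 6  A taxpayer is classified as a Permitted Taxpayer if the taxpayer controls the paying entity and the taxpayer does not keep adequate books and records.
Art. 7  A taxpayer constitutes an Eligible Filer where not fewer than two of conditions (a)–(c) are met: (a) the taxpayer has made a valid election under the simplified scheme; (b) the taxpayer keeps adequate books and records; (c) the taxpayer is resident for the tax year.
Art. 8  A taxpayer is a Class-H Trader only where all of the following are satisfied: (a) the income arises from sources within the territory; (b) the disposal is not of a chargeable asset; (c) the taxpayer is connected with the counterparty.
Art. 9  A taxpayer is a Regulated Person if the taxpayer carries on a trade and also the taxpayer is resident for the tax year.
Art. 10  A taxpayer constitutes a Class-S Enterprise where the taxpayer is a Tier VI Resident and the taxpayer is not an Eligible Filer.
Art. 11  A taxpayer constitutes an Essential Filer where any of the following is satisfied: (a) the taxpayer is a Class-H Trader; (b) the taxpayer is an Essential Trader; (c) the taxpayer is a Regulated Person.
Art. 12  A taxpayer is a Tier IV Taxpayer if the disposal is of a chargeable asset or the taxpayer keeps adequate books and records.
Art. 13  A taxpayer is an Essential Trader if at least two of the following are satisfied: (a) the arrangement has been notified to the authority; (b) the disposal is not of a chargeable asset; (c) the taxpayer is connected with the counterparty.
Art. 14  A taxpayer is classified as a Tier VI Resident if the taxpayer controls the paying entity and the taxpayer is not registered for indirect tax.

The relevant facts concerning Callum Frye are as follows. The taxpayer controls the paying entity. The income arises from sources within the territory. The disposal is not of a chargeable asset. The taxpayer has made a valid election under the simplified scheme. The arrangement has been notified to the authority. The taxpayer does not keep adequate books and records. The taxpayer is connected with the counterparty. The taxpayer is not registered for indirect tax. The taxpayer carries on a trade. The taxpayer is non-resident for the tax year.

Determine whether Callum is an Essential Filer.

article 8 — Class-H Trader: [the income arises from sources within the territory? yes] AND [the disposal is not of a chargeable asset? yes] AND [the taxpayer is connected with the counterparty? yes] → satisfied.
article 13 — Essential Trader: the arrangement has been notified to the authority? yes; the disposal is not of a chargeable asset? yes; the taxpayer is connected with the counterparty? yes — 3 of 3 hold (need ≥2) → satisfied.
article 9 — Regulated Person: [the taxpayer carries on a trade? yes] AND [the taxpayer is resident for the tax year? no] → not satisfied.
article 11 — Essential Filer: [Class-H Trader (article 8)? yes] OR [Essential Trader (article 13)? yes] OR [Regulated Person (article 9)? no] → satisfied.

Yes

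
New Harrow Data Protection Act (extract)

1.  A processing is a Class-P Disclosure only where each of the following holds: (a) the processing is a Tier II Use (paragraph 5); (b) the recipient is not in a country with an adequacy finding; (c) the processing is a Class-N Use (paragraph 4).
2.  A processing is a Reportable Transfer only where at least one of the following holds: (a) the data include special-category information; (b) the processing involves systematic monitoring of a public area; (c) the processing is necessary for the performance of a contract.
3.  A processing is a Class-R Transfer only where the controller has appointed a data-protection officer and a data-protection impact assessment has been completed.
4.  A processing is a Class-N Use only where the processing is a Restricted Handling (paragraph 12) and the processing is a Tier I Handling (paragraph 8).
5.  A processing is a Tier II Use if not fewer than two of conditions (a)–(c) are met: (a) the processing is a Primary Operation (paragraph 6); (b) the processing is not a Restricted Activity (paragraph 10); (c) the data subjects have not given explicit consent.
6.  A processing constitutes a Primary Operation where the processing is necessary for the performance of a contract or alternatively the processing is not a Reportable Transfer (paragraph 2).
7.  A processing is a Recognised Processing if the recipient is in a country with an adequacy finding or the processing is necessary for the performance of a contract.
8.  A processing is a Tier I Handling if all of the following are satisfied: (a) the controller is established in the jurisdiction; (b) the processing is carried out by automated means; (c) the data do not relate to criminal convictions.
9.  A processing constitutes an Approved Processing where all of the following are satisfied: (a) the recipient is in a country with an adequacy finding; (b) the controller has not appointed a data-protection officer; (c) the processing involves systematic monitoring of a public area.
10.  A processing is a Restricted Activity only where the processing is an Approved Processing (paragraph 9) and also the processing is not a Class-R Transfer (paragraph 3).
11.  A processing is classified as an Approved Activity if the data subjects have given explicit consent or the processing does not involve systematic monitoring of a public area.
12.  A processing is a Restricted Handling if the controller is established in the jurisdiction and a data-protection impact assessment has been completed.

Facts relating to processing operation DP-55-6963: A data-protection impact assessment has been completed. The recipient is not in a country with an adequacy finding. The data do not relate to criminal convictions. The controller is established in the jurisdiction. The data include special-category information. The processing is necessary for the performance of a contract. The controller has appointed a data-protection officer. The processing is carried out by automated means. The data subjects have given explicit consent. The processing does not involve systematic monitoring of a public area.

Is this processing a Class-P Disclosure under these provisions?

Yes

Under paragraph 2: the data include special-category information? yes; or the processing involves systematic monitoring of a public area? no; or the processing is necessary for the performance of a contract? yes. So the processing is a Reportable Transfer.
Under paragraph 6: the processing is necessary for the performance of a contract? yes; or not a Reportable Transfer (paragraph 2)? no. So the processing is a Primary Operation.
Under paragraph 9: the recipient is in a country with an adequacy finding? no; and the controller has not appointed a data-protection officer? no; and the processing involves systematic monitoring of a public area? no. So the processing is not an Approved Processing.
Under paragraph 3: the controller has appointed a data-protection officer? yes; and a data-protection impact assessment has been completed? yes. So the processing is a Class-R Transfer.
Under paragraph 10: Approved Processing (paragraph 9)? no; and not a Class-R Transfer (paragraph 3)? no. So the processing is not a Restricted Activity.
Under paragraph 5: Primary Operation (paragraph 6)? yes; not a Restricted Activity (paragraph 10)? yes; the data subjects have not given explicit consent? no — 2 of 3 hold (need ≥2) → satisfied.
Under paragraph 12: the controller is established in the jurisdiction? yes; and a data-protection impact assessment has been completed? yes. So the processing is a Restricted Handling.
Under paragraph 8: the controller is established in the jurisdiction? yes; and the processing is carried out by automated means? yes; and the data do not relate to criminal convictions? yes. So the processing is a Tier I Handling.
Under paragraph 4: Restricted Handling (paragraph 12)? yes; and Tier I Handling (paragraph 8)? yes. So the processing is a Class-N Use.
Under paragraph 1: Tier II Use (paragraph 5)? yes; and the recipient is not in a country with an adequacy finding? yes; and Class-N Use (paragraph 4)? yes. So the processing is a Class-P Disclosure.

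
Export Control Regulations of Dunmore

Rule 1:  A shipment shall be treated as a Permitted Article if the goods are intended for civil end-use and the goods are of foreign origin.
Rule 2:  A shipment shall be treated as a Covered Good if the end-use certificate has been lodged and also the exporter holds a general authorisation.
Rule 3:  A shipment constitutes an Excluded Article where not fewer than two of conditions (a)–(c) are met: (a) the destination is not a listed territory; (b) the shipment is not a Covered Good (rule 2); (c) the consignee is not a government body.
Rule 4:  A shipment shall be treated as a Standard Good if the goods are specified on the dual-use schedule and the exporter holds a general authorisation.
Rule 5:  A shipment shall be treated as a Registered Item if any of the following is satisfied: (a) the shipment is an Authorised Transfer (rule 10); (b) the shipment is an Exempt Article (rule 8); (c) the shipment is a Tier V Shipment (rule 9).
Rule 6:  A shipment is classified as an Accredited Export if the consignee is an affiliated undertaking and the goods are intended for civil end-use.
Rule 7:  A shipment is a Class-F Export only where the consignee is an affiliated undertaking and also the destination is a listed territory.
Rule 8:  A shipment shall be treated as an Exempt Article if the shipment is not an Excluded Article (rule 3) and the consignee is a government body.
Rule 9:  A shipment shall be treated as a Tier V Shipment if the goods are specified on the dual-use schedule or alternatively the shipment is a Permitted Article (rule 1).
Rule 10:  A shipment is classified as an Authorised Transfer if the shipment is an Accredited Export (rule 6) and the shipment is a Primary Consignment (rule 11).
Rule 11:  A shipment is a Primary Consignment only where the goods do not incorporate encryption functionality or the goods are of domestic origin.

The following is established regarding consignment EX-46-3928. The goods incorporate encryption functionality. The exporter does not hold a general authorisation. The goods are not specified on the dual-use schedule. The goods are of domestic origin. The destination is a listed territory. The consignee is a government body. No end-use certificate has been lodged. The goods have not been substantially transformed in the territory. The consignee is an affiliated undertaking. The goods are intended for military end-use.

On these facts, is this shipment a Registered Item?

Under rule 6: the consignee is an affiliated undertaking? yes; and the goods are intended for civil end-use? no. So the shipment is not an Accredited Export.
Under rule 11: the goods do not incorporate encryption functionality? no; or the goods are of domestic origin? yes. So the shipment is a Primary Consignment.
Under rule 10: Accredited Export (rule 6)? no; and Primary Consignment (rule 11)? yes. So the shipment is not an Authorised Transfer.
Under rule 2: the end-use certificate has been lodged? no; and the exporter holds a general authorisation? no. So the shipment is not a Covered Good.
Under rule 3: the destination is not a listed territory? no; not a Covered Good (rule 2)? yes; the consignee is not a government body? no — 1 of 3 hold (need ≥2) → not satisfied.
Under rule 8: not an Excluded Article (rule 3)? yes; and the consignee is a government body? yes. So the shipment is an Exempt Article.
Under rule 1: the goods are intended for civil end-use? no; and the goods are of foreign origin? no. So the shipment is not a Permitted Article.
Under rule 9: the goods are specified on the dual-use schedule? no; or Permitted Article (rule 1)? no. So the shipment is not a Tier V Shipment.
Under rule 5: Authorised Transfer (rule 10)? no; or Exempt Article (rule 8)? yes; or Tier V Shipment (rule 9)? no. So the shipment is a Registered Item.

Yes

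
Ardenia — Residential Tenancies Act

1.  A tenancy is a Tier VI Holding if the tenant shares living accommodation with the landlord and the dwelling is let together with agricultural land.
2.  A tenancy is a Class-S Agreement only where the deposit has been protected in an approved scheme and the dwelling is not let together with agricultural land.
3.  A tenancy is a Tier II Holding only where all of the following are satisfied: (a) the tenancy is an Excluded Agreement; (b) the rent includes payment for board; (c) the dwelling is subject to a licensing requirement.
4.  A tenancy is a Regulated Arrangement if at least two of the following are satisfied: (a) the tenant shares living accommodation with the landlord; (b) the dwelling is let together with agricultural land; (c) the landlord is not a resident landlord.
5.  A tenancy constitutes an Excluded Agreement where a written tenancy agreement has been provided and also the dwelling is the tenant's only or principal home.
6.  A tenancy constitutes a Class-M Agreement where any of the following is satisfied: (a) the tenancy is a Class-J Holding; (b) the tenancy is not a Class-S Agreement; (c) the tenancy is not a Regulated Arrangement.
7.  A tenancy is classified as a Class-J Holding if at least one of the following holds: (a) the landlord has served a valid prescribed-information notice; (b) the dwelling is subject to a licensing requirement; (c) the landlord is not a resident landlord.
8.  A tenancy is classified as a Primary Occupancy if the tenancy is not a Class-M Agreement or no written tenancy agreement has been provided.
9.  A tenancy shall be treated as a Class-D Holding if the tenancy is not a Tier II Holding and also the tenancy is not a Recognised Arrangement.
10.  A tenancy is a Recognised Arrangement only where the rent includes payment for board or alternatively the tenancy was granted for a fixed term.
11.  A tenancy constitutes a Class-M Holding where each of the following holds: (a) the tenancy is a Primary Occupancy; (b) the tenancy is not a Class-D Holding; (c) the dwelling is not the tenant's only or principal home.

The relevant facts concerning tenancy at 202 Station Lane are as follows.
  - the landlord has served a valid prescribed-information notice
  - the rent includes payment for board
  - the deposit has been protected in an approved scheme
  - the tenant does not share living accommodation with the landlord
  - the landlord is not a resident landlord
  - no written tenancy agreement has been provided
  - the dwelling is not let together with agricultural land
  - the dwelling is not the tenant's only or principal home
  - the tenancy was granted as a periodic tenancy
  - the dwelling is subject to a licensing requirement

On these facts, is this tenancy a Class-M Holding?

paragraph 7 — Class-J Holding: [the landlord has served a valid prescribed-information notice? yes] OR [the dwelling is subject to a licensing requirement? yes] OR [the landlord is not a resident landlord? yes] → satisfied.
paragraph 2 — Class-S Agreement: [the deposit has been protected in an approved scheme? yes] AND [the dwelling is not let together with agricultural land? yes] → satisfied.
paragraph 4 — Regulated Arrangement: the tenant shares living accommodation with the landlord? no; the dwelling is let together with agricultural land? no; the landlord is not a resident landlord? yes — 1 of 3 hold (need ≥2) → not satisfied.
paragraph 6 — Class-M Agreement: [Class-J Holding (paragraph 7)? yes] OR [not a Class-S Agreement (paragraph 2)? no] OR [not a Regulated Arrangement (paragraph 4)? yes] → satisfied.
paragraph 8 — Primary Occupancy: [not a Class-M Agreement (paragraph 6)? no] OR [no written tenancy agreement has been provided? yes] → satisfied.
paragraph 5 — Excluded Agreement: [a written tenancy agreement has been provided? no] AND [the dwelling is the tenant's only or principal home? no] → not satisfied.
paragraph 3 — Tier II Holding: [Excluded Agreement (paragraph 5)? no] AND [the rent includes payment for board? yes] AND [the dwelling is subject to a licensing requirement? yes] → not satisfied.
paragraph 10 — Recognised Arrangement: [the rent includes payment for board? yes] OR [the tenancy was granted for a fixed term? no] → satisfied.
paragraph 9 — Class-D Holding: [not a Tier II Holding (paragraph 3)? yes] AND [not a Recognised Arrangement (paragraph 10)? no] → not satisfied.
paragraph 11 — Class-M Holding: [Primary Occupancy (paragraph 8)? yes] AND [not a Class-D Holding (paragraph 9)? yes] AND [the dwelling is not the tenant's only or principal home? yes] → satisfied.

Yes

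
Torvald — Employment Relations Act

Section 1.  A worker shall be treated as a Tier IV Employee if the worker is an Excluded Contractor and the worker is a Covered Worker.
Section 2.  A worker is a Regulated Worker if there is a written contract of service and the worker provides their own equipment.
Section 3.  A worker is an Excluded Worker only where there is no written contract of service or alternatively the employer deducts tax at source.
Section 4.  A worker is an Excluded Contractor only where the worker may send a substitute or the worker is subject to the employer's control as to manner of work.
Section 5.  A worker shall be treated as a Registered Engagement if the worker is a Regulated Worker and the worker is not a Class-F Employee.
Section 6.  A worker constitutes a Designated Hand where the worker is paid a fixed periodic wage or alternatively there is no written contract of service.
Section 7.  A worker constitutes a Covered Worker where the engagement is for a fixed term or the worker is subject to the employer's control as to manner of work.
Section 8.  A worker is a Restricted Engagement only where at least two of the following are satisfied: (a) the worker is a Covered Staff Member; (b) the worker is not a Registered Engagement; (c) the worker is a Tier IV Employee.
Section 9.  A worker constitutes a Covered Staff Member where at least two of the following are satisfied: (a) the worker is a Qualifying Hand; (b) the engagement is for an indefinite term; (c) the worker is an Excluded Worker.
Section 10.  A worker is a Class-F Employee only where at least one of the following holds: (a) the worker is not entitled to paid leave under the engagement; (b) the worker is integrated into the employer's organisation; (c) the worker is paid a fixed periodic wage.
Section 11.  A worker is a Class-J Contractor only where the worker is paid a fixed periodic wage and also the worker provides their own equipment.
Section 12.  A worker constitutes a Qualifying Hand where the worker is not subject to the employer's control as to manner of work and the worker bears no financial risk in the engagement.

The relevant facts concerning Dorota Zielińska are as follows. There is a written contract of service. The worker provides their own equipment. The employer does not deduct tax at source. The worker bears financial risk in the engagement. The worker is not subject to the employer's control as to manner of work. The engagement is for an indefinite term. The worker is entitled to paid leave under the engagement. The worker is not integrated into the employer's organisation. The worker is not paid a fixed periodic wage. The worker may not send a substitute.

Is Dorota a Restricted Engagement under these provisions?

No

Under section 12: the worker is not subject to the employer's control as to manner of work? yes; and the worker bears no financial risk in the engagement? no. So the worker is not a Qualifying Hand.
Under section 3: there is no written contract of service? no; or the employer deducts tax at source? no. So the worker is not an Excluded Worker.
Under section 9: Qualifying Hand (section 12)? no; the engagement is for an indefinite term? yes; Excluded Worker (section 3)? no — 1 of 3 hold (need ≥2) → not satisfied.
Under section 2: there is a written contract of service? yes; and the worker provides their own equipment? yes. So the worker is a Regulated Worker.
Under section 10: the worker is not entitled to paid leave under the engagement? no; or the worker is integrated into the employer's organisation? no; or the worker is paid a fixed periodic wage? no. So the worker is not a Class-F Employee.
Under section 5: Regulated Worker (section 2)? yes; and not a Class-F Employee (section 10)? yes. So the worker is a Registered Engagement.
Under section 4: the worker may send a substitute? no; or the worker is subject to the employer's control as to manner of work? no. So the worker is not an Excluded Contractor.
Under section 7: the engagement is for a fixed term? no; or the worker is subject to the employer's control as to manner of work? no. So the worker is not a Covered Worker.
Under section 1: Excluded Contractor (section 4)? no; and Covered Worker (section 7)? no. So the worker is not a Tier IV Employee.
Under section 8: Covered Staff Member (section 9)? no; not a Registered Engagement (section 5)? no; Tier IV Employee (section 1)? no — 0 of 3 hold (need ≥2) → not satisfied.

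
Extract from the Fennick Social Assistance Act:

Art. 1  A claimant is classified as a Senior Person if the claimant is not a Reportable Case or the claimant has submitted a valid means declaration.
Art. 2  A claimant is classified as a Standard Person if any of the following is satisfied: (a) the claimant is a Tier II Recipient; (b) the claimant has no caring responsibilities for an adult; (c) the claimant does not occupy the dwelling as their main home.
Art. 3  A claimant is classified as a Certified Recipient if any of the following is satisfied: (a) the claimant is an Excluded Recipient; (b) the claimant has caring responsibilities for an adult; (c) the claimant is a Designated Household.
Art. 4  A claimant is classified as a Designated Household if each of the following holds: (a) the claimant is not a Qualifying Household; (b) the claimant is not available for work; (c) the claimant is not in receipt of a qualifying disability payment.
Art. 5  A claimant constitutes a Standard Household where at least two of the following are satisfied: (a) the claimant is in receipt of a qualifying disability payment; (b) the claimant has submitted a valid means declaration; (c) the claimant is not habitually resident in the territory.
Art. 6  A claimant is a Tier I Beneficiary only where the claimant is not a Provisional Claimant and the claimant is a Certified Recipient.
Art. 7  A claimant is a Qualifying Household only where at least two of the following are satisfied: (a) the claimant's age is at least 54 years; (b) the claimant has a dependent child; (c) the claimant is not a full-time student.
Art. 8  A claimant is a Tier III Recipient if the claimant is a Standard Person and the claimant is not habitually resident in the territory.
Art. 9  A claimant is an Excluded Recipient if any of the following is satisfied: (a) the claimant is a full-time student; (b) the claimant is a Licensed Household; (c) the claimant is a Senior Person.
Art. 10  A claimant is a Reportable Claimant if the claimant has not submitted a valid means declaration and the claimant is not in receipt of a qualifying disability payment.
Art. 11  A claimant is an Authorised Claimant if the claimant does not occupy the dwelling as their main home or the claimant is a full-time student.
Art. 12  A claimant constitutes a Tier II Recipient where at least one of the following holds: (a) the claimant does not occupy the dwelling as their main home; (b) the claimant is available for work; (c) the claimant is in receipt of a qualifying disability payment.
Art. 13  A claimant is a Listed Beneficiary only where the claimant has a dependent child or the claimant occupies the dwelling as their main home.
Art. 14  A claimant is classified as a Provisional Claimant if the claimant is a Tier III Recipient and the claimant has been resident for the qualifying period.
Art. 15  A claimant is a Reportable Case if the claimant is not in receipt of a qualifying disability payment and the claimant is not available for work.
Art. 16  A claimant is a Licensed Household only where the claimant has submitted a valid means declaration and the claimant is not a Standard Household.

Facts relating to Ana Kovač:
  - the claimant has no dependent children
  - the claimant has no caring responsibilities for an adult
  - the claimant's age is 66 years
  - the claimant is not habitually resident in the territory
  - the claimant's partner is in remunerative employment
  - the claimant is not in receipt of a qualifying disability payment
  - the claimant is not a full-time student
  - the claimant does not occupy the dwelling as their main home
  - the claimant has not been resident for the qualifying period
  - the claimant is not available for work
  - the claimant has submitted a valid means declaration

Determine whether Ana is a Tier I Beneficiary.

Under article 12: the claimant does not occupy the dwelling as their main home? yes; or the claimant is available for work? no; or the claimant is in receipt of a qualifying disability payment? no. So the claimant is a Tier II Recipient.
Under article 2: Tier II Recipient (article 12)? yes; or the claimant has no caring responsibilities for an adult? yes; or the claimant does not occupy the dwelling as their main home? yes. So the claimant is a Standard Person.
Under article 8: Standard Person (article 2)? yes; and the claimant is not habitually resident in the territory? yes. So the claimant is a Tier III Recipient.
Under article 14: Tier III Recipient (article 8)? yes; and the claimant has been resident for the qualifying period? no. So the claimant is not a Provisional Claimant.
Under article 5: the claimant is in receipt of a qualifying disability payment? no; the claimant has submitted a valid means declaration? yes; the claimant is not habitually resident in the territory? yes — 2 of 3 hold (need ≥2) → satisfied.
Under article 16: the claimant has submitted a valid means declaration? yes; and not a Standard Household (article 5)? no. So the claimant is not a Licensed Household.
Under article 15: the claimant is not in receipt of a qualifying disability payment? yes; and the claimant is not available for work? yes. So the claimant is a Reportable Case.
Under article 1: not a Reportable Case (article 15)? no; or the claimant has submitted a valid means declaration? yes. So the claimant is a Senior Person.
Under article 9: the claimant is a full-time student? no; or Licensed Household (article 16)? no; or Senior Person (article 1)? yes. So the claimant is an Excluded Recipient.
Under article 7: claimant's age: 66 years ≥ 54 years? yes; the claimant has a dependent child? no; the claimant is not a full-time student? yes — 2 of 3 hold (need ≥2) → satisfied.
Under article 4: not a Qualifying Household (article 7)? no; and the claimant is not available for work? yes; and the claimant is not in receipt of a qualifying disability payment? yes. So the claimant is not a Designated Household.
Under article 3: Excluded Recipient (article 9)? yes; or the claimant has caring responsibilities for an adult? no; or Designated Household (article 4)? no. So the claimant is a Certified Recipient.
Under article 6: not a Provisional Claimant (article 14)? yes; and Certified Recipient (article 3)? yes. So the claimant is a Tier I Beneficiary.

Yes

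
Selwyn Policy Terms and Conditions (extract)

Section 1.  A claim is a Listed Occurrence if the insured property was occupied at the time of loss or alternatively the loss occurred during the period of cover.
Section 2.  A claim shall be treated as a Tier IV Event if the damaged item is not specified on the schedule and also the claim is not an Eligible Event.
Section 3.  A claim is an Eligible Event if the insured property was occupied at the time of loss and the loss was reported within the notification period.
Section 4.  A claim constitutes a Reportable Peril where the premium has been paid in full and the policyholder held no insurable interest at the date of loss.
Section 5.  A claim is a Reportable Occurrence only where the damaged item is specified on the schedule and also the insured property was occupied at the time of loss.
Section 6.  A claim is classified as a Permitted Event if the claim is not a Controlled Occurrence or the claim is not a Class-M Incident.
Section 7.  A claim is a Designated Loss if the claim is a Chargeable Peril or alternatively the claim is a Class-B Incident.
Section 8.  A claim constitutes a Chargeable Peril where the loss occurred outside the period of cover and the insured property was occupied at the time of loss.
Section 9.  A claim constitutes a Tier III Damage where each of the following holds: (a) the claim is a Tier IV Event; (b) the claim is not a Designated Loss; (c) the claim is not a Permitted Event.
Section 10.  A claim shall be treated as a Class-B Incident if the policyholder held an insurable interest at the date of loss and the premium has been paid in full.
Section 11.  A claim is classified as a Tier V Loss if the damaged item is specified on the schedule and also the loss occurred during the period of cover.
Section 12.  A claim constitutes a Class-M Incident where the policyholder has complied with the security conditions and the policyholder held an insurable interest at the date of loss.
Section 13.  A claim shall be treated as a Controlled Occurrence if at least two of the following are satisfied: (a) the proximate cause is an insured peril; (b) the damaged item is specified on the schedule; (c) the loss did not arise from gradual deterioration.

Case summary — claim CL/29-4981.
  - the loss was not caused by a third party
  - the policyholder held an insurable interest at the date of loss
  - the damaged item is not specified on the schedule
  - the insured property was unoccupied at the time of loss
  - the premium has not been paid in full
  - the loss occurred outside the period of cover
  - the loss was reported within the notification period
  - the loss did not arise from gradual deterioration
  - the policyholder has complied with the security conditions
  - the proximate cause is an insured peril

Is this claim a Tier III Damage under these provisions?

Under section 3: the insured property was occupied at the time of loss? no; and the loss was reported within the notification period? yes. So the claim is not an Eligible Event.
Under section 2: the damaged item is not specified on the schedule? yes; and not an Eligible Event (section 3)? yes. So the claim is a Tier IV Event.
Under section 8: the loss occurred outside the period of cover? yes; and the insured property was occupied at the time of loss? no. So the claim is not a Chargeable Peril.
Under section 10: the policyholder held an insurable interest at the date of loss? yes; and the premium has been paid in full? no. So the claim is not a Class-B Incident.
Under section 7: Chargeable Peril (section 8)? no; or Class-B Incident (section 10)? no. So the claim is not a Designated Loss.
Under section 13: the proximate cause is an insured peril? yes; the damaged item is specified on the schedule? no; the loss did not arise from gradual deterioration? yes — 2 of 3 hold (need ≥2) → satisfied.
Under section 12: the policyholder has complied with the security conditions? yes; and the policyholder held an insurable interest at the date of loss? yes. So the claim is a Class-M Incident.
Under section 6: not a Controlled Occurrence (section 13)? no; or not a Class-M Incident (section 12)? no. So the claim is not a Permitted Event.
Under section 9: Tier IV Event (section 2)? yes; and not a Designated Loss (section 7)? yes; and not a Permitted Event (section 6)? yes. So the claim is a Tier III Damage.

Yes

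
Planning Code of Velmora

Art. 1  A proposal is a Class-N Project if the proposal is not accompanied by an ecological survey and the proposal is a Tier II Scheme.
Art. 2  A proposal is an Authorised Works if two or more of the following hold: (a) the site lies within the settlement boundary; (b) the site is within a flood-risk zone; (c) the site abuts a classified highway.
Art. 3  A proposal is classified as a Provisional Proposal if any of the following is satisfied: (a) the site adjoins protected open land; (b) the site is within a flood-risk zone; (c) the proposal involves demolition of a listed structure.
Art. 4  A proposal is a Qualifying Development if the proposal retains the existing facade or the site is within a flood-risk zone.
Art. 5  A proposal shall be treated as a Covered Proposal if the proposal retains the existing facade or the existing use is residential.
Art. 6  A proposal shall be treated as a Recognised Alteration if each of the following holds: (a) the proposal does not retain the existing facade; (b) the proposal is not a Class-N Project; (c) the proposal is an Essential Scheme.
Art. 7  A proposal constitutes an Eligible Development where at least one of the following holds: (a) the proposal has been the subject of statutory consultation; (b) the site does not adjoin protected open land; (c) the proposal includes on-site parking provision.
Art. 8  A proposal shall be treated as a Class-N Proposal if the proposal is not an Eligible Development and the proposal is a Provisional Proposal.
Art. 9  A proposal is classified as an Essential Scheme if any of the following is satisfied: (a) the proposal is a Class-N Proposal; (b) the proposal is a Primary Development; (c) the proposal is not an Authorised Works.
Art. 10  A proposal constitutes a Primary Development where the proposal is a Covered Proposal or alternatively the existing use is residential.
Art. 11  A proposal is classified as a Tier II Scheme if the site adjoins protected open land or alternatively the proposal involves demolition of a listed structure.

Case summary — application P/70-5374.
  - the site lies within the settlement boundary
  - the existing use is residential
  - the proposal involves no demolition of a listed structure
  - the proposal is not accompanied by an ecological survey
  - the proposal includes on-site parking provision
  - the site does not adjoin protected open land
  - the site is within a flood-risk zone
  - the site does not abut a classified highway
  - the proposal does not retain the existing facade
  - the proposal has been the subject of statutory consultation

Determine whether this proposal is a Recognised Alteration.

Under article 11: the site adjoins protected open land? no; or the proposal involves demolition of a listed structure? no. So the proposal is not a Tier II Scheme.
Under article 1: the proposal is not accompanied by an ecological survey? yes; and Tier II Scheme (article 11)? no. So the proposal is not a Class-N Project.
Under article 7: the proposal has been the subject of statutory consultation? yes; or the site does not adjoin protected open land? yes; or the proposal includes on-site parking provision? yes. So the proposal is an Eligible Development.
Under article 3: the site adjoins protected open land? no; or the site is within a flood-risk zone? yes; or the proposal involves demolition of a listed structure? no. So the proposal is a Provisional Proposal.
Under article 8: not an Eligible Development (article 7)? no; and Provisional Proposal (article 3)? yes. So the proposal is not a Class-N Proposal.
Under article 5: the proposal retains the existing facade? no; or the existing use is residential? yes. So the proposal is a Covered Proposal.
Under article 10: Covered Proposal (article 5)? yes; or the existing use is residential? yes. So the proposal is a Primary Development.
Under article 2: the site lies within the settlement boundary? yes; the site is within a flood-risk zone? yes; the site abuts a classified highway? no — 2 of 3 hold (need ≥2) → satisfied.
Under article 9: Class-N Proposal (article 8)? no; or Primary Development (article 10)? yes; or not an Authorised Works (article 2)? no. So the proposal is an Essential Scheme.
Under article 6: the proposal does not retain the existing facade? yes; and not a Class-N Project (article 1)? yes; and Essential Scheme (article 9)? yes. So the proposal is a Recognised Alteration.

Yes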